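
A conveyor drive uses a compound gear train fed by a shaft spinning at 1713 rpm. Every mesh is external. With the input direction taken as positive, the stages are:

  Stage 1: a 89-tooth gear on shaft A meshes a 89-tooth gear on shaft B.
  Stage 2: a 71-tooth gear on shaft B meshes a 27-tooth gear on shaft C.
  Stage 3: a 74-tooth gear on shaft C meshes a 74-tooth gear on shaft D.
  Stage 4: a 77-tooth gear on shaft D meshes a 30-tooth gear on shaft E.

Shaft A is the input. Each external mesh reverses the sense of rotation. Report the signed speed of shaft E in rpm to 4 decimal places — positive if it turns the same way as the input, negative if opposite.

+11561.6926 rpm (same as input, |ω| = 11561.6926 rpm)

Stage 1 [89T→89T]: ω = 1713.0000×89/89 = 1713.0000 rpm, dir flips to −; running = −1713.0000
Stage 2 [71T→27T]: ω = 1713.0000×71/27 = 4504.5556 rpm, dir flips to +; running = +4504.5556
Stage 3 [74T→74T]: ω = 4504.5556×74/74 = 4504.5556 rpm, dir flips to −; running = −4504.5556
Stage 4 [77T→30T]: ω = 4504.5556×77/30 = 11561.6926 rpm, dir flips to +; running = +11561.6926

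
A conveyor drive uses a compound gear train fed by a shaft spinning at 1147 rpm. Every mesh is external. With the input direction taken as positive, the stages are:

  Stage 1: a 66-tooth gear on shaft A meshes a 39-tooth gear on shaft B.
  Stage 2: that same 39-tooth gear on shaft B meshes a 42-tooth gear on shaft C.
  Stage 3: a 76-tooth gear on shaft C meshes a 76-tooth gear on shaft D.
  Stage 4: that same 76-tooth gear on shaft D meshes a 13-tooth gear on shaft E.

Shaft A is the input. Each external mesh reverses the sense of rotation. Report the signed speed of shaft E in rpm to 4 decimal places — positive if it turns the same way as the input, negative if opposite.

Stage 1 [66T→39T]: ω = 1147.0000×66/39 = 1941.0769 rpm, dir flips to −; running = −1941.0769
Stage 2 [39T→42T]: ω = 1941.0769×39/42 = 1802.4286 rpm, dir flips to +; running = +1802.4286
Stage 3 [76T→76T]: ω = 1802.4286×76/76 = 1802.4286 rpm, dir flips to −; running = −1802.4286
Stage 4 [76T→13T]: ω = 1802.4286×76/13 = 10537.2747 rpm, dir flips to +; running = +10537.2747

+10537.2747 rpm (same as input, |ω| = 10537.2747 rpm)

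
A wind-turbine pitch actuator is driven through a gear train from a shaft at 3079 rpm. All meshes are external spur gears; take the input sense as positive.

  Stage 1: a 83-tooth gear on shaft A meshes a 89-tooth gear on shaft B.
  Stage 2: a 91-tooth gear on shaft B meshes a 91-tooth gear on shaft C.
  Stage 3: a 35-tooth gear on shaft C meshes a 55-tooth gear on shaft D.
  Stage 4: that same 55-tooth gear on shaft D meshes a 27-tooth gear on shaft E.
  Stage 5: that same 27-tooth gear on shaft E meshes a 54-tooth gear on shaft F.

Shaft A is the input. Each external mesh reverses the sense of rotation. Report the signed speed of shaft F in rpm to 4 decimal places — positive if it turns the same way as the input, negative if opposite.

-1861.1101 rpm (opposite to input, |ω| = 1861.1101 rpm)

Stage 1 [83T→89T]: ω = 3079.0000×83/89 = 2871.4270 rpm, dir flips to −; running = −2871.4270
Stage 2 [91T→91T]: ω = 2871.4270×91/91 = 2871.4270 rpm, dir flips to +; running = +2871.4270
Stage 3 [35T→55T]: ω = 2871.4270×35/55 = 1827.2717 rpm, dir flips to −; running = −1827.2717
Stage 4 [55T→27T]: ω = 1827.2717×55/27 = 3722.2201 rpm, dir flips to +; running = +3722.2201
Stage 5 [27T→54T]: ω = 3722.2201×27/54 = 1861.1101 rpm, dir flips to −; running = −1861.1101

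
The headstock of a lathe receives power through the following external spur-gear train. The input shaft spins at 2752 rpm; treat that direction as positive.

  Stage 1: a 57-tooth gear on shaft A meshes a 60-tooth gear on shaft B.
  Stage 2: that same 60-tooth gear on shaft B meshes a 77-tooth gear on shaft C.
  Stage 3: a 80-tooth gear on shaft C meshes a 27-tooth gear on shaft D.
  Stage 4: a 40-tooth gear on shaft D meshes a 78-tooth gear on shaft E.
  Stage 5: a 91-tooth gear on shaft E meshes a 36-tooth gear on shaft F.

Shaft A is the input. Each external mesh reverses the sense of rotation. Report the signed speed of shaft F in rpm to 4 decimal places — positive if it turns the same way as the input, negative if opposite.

-7824.6165 rpm (opposite to input, |ω| = 7824.6165 rpm)

Stage 1 [57T→60T]: ω = 2752.0000×57/60 = 2614.4000 rpm, dir flips to −; running = −2614.4000
Stage 2 [60T→77T]: ω = 2614.4000×60/77 = 2037.1948 rpm, dir flips to +; running = +2037.1948
Stage 3 [80T→27T]: ω = 2037.1948×80/27 = 6036.1328 rpm, dir flips to −; running = −6036.1328
Stage 4 [40T→78T]: ω = 6036.1328×40/78 = 3095.4527 rpm, dir flips to +; running = +3095.4527
Stage 5 [91T→36T]: ω = 3095.4527×91/36 = 7824.6165 rpm, dir flips to −; running = −7824.6165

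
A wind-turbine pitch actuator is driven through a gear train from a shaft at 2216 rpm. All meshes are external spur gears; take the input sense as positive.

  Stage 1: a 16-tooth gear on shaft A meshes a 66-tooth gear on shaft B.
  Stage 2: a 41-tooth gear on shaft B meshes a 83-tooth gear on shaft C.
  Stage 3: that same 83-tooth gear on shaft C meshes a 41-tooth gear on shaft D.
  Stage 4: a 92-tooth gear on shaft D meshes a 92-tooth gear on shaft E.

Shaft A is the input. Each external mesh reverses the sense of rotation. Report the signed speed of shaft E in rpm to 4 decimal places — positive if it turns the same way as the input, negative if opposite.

Stage 1 [16T→66T]: ω = 2216.0000×16/66 = 537.2121 rpm, dir flips to −; running = −537.2121
Stage 2 [41T→83T]: ω = 537.2121×41/83 = 265.3698 rpm, dir flips to +; running = +265.3698
Stage 3 [83T→41T]: ω = 265.3698×83/41 = 537.2121 rpm, dir flips to −; running = −537.2121
Stage 4 [92T→92T]: ω = 537.2121×92/92 = 537.2121 rpm, dir flips to +; running = +537.2121

+537.2121 rpm (same as input, |ω| = 537.2121 rpm)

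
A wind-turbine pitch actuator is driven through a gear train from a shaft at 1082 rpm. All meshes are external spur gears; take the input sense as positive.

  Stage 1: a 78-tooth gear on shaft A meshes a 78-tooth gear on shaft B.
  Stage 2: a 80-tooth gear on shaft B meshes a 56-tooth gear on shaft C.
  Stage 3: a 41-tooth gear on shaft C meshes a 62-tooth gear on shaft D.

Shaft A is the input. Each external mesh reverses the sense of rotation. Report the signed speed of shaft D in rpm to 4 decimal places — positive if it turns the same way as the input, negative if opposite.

Stage 1 [78T→78T]: ω = 1082.0000×78/78 = 1082.0000 rpm, dir flips to −; running = −1082.0000
Stage 2 [80T→56T]: ω = 1082.0000×80/56 = 1545.7143 rpm, dir flips to +; running = +1545.7143
Stage 3 [41T→62T]: ω = 1545.7143×41/62 = 1022.1659 rpm, dir flips to −; running = −1022.1659

-1022.1659 rpm (opposite to input, |ω| = 1022.1659 rpm)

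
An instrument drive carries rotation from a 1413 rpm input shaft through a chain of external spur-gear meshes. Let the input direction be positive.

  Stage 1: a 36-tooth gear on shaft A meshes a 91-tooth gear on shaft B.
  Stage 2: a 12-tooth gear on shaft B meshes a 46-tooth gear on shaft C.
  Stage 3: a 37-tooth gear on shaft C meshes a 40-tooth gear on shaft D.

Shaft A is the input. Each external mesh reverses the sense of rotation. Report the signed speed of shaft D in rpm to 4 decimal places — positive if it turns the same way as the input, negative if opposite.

Stage 1 [36T→91T]: ω = 1413.0000×36/91 = 558.9890 rpm, dir flips to −; running = −558.9890
Stage 2 [12T→46T]: ω = 558.9890×12/46 = 145.8232 rpm, dir flips to +; running = +145.8232
Stage 3 [37T→40T]: ω = 145.8232×37/40 = 134.8865 rpm, dir flips to −; running = −134.8865

-134.8865 rpm (opposite to input, |ω| = 134.8865 rpm)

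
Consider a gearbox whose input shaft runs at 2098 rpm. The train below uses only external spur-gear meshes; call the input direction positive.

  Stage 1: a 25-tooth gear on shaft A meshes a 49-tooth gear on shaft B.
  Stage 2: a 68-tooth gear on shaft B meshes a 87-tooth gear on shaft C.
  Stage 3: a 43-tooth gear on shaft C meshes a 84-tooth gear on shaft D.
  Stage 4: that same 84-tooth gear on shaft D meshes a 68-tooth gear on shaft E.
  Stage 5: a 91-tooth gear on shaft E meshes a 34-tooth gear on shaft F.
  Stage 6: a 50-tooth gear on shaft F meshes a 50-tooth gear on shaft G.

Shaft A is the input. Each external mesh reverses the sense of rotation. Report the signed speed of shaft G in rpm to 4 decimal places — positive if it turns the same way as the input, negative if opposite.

Stage 1 [25T→49T]: ω = 2098.0000×25/49 = 1070.4082 rpm, dir flips to −; running = −1070.4082
Stage 2 [68T→87T]: ω = 1070.4082×68/87 = 836.6409 rpm, dir flips to +; running = +836.6409
Stage 3 [43T→84T]: ω = 836.6409×43/84 = 428.2804 rpm, dir flips to −; running = −428.2804
Stage 4 [84T→68T]: ω = 428.2804×84/68 = 529.0523 rpm, dir flips to +; running = +529.0523
Stage 5 [91T→34T]: ω = 529.0523×91/34 = 1415.9929 rpm, dir flips to −; running = −1415.9929
Stage 6 [50T→50T]: ω = 1415.9929×50/50 = 1415.9929 rpm, dir flips to +; running = +1415.9929

+1415.9929 rpm (same as input, |ω| = 1415.9929 rpm)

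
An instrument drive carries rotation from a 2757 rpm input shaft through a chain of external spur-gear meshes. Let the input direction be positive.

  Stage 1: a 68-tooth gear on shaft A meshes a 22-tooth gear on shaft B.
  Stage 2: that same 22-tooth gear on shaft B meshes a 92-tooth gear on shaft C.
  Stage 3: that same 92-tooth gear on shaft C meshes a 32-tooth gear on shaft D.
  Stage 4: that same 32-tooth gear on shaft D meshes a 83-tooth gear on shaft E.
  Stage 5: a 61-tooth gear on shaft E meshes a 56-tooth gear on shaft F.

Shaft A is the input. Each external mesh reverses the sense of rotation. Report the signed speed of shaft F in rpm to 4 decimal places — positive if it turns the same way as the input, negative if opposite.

Stage 1 [68T→22T]: ω = 2757.0000×68/22 = 8521.6364 rpm, dir flips to −; running = −8521.6364
Stage 2 [22T→92T]: ω = 8521.6364×22/92 = 2037.7826 rpm, dir flips to +; running = +2037.7826
Stage 3 [92T→32T]: ω = 2037.7826×92/32 = 5858.6250 rpm, dir flips to −; running = −5858.6250
Stage 4 [32T→83T]: ω = 5858.6250×32/83 = 2258.7470 rpm, dir flips to +; running = +2258.7470
Stage 5 [61T→56T]: ω = 2258.7470×61/56 = 2460.4208 rpm, dir flips to −; running = −2460.4208

-2460.4208 rpm (opposite to input, |ω| = 2460.4208 rpm)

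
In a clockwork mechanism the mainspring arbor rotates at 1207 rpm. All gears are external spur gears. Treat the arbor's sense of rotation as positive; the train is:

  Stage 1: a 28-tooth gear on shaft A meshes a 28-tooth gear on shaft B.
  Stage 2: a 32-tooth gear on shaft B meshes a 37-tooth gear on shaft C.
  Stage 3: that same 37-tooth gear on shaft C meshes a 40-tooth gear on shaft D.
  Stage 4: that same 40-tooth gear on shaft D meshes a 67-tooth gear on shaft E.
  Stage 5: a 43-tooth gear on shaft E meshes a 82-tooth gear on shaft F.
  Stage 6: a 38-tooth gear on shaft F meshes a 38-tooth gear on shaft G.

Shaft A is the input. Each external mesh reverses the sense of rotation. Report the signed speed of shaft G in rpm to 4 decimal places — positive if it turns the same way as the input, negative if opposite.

+302.2992 rpm (same as input, |ω| = 302.2992 rpm)

Stage 1 [28T→28T]: ω = 1207.0000×28/28 = 1207.0000 rpm, dir flips to −; running = −1207.0000
Stage 2 [32T→37T]: ω = 1207.0000×32/37 = 1043.8919 rpm, dir flips to +; running = +1043.8919
Stage 3 [37T→40T]: ω = 1043.8919×37/40 = 965.6000 rpm, dir flips to −; running = −965.6000
Stage 4 [40T→67T]: ω = 965.6000×40/67 = 576.4776 rpm, dir flips to +; running = +576.4776
Stage 5 [43T→82T]: ω = 576.4776×43/82 = 302.2992 rpm, dir flips to −; running = −302.2992
Stage 6 [38T→38T]: ω = 302.2992×38/38 = 302.2992 rpm, dir flips to +; running = +302.2992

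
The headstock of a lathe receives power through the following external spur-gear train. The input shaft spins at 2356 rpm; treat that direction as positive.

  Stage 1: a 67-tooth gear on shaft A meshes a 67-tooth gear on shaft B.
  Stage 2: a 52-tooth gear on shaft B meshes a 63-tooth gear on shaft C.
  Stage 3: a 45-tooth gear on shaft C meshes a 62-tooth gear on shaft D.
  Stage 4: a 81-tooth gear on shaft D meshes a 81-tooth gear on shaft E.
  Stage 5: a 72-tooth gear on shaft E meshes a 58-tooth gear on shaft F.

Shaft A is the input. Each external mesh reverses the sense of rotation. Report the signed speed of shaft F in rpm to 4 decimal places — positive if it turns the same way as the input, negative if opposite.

Stage 1 [67T→67T]: ω = 2356.0000×67/67 = 2356.0000 rpm, dir flips to −; running = −2356.0000
Stage 2 [52T→63T]: ω = 2356.0000×52/63 = 1944.6349 rpm, dir flips to +; running = +1944.6349
Stage 3 [45T→62T]: ω = 1944.6349×45/62 = 1411.4286 rpm, dir flips to −; running = −1411.4286
Stage 4 [81T→81T]: ω = 1411.4286×81/81 = 1411.4286 rpm, dir flips to +; running = +1411.4286
Stage 5 [72T→58T]: ω = 1411.4286×72/58 = 1752.1182 rpm, dir flips to −; running = −1752.1182

-1752.1182 rpm (opposite to input, |ω| = 1752.1182 rpm)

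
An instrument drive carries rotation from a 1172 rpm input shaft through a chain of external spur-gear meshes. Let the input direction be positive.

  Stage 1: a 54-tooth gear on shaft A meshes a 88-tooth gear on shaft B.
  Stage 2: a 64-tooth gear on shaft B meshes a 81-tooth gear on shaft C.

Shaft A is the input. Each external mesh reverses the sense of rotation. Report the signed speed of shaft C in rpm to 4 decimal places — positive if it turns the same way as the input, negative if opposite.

Stage 1 [54T→88T]: ω = 1172.0000×54/88 = 719.1818 rpm, dir flips to −; running = −719.1818
Stage 2 [64T→81T]: ω = 719.1818×64/81 = 568.2424 rpm, dir flips to +; running = +568.2424

+568.2424 rpm (same as input, |ω| = 568.2424 rpm)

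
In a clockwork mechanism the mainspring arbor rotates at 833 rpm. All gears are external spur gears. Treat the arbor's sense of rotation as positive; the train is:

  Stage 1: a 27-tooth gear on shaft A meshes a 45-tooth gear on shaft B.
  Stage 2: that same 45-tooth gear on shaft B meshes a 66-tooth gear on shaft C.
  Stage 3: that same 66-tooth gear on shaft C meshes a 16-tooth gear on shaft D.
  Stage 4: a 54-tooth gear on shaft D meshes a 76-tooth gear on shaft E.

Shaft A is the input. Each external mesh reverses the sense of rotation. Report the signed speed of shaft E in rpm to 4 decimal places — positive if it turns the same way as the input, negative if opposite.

Stage 1 [27T→45T]: ω = 833.0000×27/45 = 499.8000 rpm, dir flips to −; running = −499.8000
Stage 2 [45T→66T]: ω = 499.8000×45/66 = 340.7727 rpm, dir flips to +; running = +340.7727
Stage 3 [66T→16T]: ω = 340.7727×66/16 = 1405.6875 rpm, dir flips to −; running = −1405.6875
Stage 4 [54T→76T]: ω = 1405.6875×54/76 = 998.7780 rpm, dir flips to +; running = +998.7780

+998.7780 rpm (same as input, |ω| = 998.7780 rpm)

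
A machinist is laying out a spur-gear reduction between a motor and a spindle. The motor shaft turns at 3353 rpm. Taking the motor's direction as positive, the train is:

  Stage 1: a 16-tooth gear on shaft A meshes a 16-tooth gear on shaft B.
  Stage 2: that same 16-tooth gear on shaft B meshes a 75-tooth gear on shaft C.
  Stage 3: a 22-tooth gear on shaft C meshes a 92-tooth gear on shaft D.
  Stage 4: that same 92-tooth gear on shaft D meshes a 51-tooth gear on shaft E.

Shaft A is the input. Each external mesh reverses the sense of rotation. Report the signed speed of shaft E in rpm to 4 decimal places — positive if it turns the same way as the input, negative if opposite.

Stage 1 [16T→16T]: ω = 3353.0000×16/16 = 3353.0000 rpm, dir flips to −; running = −3353.0000
Stage 2 [16T→75T]: ω = 3353.0000×16/75 = 715.3067 rpm, dir flips to +; running = +715.3067
Stage 3 [22T→92T]: ω = 715.3067×22/92 = 171.0516 rpm, dir flips to −; running = −171.0516
Stage 4 [92T→51T]: ω = 171.0516×92/51 = 308.5637 rpm, dir flips to +; running = +308.5637

+308.5637 rpm (same as input, |ω| = 308.5637 rpm)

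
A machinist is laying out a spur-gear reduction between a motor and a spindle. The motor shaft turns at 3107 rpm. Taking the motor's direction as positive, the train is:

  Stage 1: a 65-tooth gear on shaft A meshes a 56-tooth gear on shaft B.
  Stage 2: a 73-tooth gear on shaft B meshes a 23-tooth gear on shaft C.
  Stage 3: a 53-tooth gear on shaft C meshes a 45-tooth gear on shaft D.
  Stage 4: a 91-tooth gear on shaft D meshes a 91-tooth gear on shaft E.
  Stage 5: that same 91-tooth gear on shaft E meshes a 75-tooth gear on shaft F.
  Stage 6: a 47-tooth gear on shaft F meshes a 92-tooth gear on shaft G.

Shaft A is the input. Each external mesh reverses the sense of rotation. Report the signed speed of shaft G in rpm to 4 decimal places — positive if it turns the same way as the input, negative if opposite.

Stage 1 [65T→56T]: ω = 3107.0000×65/56 = 3606.3393 rpm, dir flips to −; running = −3606.3393
Stage 2 [73T→23T]: ω = 3606.3393×73/23 = 11446.2073 rpm, dir flips to +; running = +11446.2073
Stage 3 [53T→45T]: ω = 11446.2073×53/45 = 13481.0886 rpm, dir flips to −; running = −13481.0886
Stage 4 [91T→91T]: ω = 13481.0886×91/91 = 13481.0886 rpm, dir flips to +; running = +13481.0886
Stage 5 [91T→75T]: ω = 13481.0886×91/75 = 16357.0542 rpm, dir flips to −; running = −16357.0542
Stage 6 [47T→92T]: ω = 16357.0542×47/92 = 8356.3211 rpm, dir flips to +; running = +8356.3211

+8356.3211 rpm (same as input, |ω| = 8356.3211 rpm)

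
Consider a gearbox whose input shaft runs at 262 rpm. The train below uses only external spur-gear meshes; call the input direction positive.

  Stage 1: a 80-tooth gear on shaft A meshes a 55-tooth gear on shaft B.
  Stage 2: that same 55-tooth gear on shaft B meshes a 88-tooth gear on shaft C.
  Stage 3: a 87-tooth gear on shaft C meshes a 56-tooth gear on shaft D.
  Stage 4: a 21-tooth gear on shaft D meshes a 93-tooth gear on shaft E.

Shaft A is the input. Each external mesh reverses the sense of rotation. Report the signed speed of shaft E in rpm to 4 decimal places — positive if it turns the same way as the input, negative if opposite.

+83.5557 rpm (same as input, |ω| = 83.5557 rpm)

Stage 1 [80T→55T]: ω = 262.0000×80/55 = 381.0909 rpm, dir flips to −; running = −381.0909
Stage 2 [55T→88T]: ω = 381.0909×55/88 = 238.1818 rpm, dir flips to +; running = +238.1818
Stage 3 [87T→56T]: ω = 238.1818×87/56 = 370.0325 rpm, dir flips to −; running = −370.0325
Stage 4 [21T→93T]: ω = 370.0325×21/93 = 83.5557 rpm, dir flips to +; running = +83.5557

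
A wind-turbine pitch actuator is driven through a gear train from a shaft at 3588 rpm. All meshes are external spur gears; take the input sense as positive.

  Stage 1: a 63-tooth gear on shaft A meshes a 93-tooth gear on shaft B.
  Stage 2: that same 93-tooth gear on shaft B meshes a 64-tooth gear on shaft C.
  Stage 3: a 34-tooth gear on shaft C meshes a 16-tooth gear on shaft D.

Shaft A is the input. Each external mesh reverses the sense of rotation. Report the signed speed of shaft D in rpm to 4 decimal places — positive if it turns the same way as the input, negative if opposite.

Stage 1 [63T→93T]: ω = 3588.0000×63/93 = 2430.5806 rpm, dir flips to −; running = −2430.5806
Stage 2 [93T→64T]: ω = 2430.5806×93/64 = 3531.9375 rpm, dir flips to +; running = +3531.9375
Stage 3 [34T→16T]: ω = 3531.9375×34/16 = 7505.3672 rpm, dir flips to −; running = −7505.3672

-7505.3672 rpm (opposite to input, |ω| = 7505.3672 rpm)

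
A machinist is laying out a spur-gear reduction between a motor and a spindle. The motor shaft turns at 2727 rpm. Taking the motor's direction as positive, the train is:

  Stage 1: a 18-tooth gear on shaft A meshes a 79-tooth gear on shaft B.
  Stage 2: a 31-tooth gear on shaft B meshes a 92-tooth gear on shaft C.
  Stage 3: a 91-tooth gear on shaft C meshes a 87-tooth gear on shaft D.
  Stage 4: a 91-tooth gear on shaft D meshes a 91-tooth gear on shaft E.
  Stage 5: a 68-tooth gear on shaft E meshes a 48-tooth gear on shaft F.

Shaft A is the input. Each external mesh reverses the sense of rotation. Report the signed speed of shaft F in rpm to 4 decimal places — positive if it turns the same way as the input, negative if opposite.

-310.2375 rpm (opposite to input, |ω| = 310.2375 rpm)

Stage 1 [18T→79T]: ω = 2727.0000×18/79 = 621.3418 rpm, dir flips to −; running = −621.3418
Stage 2 [31T→92T]: ω = 621.3418×31/92 = 209.3652 rpm, dir flips to +; running = +209.3652
Stage 3 [91T→87T]: ω = 209.3652×91/87 = 218.9911 rpm, dir flips to −; running = −218.9911
Stage 4 [91T→91T]: ω = 218.9911×91/91 = 218.9911 rpm, dir flips to +; running = +218.9911
Stage 5 [68T→48T]: ω = 218.9911×68/48 = 310.2375 rpm, dir flips to −; running = −310.2375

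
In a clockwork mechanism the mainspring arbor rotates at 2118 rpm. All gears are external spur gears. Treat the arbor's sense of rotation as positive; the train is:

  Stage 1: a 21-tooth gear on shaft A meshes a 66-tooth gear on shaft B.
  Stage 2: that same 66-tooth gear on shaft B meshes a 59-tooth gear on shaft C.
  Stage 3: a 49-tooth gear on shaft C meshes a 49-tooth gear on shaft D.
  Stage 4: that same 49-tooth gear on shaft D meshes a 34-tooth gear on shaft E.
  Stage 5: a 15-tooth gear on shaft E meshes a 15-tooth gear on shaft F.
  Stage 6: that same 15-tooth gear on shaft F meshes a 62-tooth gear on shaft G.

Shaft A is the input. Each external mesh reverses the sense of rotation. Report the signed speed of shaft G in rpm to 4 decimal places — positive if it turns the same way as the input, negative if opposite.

Stage 1 [21T→66T]: ω = 2118.0000×21/66 = 673.9091 rpm, dir flips to −; running = −673.9091
Stage 2 [66T→59T]: ω = 673.9091×66/59 = 753.8644 rpm, dir flips to +; running = +753.8644
Stage 3 [49T→49T]: ω = 753.8644×49/49 = 753.8644 rpm, dir flips to −; running = −753.8644
Stage 4 [49T→34T]: ω = 753.8644×49/34 = 1086.4516 rpm, dir flips to +; running = +1086.4516
Stage 5 [15T→15T]: ω = 1086.4516×15/15 = 1086.4516 rpm, dir flips to −; running = −1086.4516
Stage 6 [15T→62T]: ω = 1086.4516×15/62 = 262.8512 rpm, dir flips to +; running = +262.8512

+262.8512 rpm (same as input, |ω| = 262.8512 rpm)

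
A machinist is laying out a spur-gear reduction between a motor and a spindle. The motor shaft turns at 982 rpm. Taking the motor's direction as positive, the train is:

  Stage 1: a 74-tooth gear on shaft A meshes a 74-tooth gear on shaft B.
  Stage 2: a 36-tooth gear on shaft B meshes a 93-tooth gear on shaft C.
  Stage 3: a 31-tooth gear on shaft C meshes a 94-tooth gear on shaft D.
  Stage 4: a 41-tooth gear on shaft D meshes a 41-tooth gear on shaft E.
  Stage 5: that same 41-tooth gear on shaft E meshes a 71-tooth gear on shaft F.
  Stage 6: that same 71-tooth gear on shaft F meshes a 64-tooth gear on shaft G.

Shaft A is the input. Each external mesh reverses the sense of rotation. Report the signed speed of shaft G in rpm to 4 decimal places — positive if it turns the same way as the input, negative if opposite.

+80.3098 rpm (same as input, |ω| = 80.3098 rpm)

Stage 1 [74T→74T]: ω = 982.0000×74/74 = 982.0000 rpm, dir flips to −; running = −982.0000
Stage 2 [36T→93T]: ω = 982.0000×36/93 = 380.1290 rpm, dir flips to +; running = +380.1290
Stage 3 [31T→94T]: ω = 380.1290×31/94 = 125.3617 rpm, dir flips to −; running = −125.3617
Stage 4 [41T→41T]: ω = 125.3617×41/41 = 125.3617 rpm, dir flips to +; running = +125.3617
Stage 5 [41T→71T]: ω = 125.3617×41/71 = 72.3920 rpm, dir flips to −; running = −72.3920
Stage 6 [71T→64T]: ω = 72.3920×71/64 = 80.3098 rpm, dir flips to +; running = +80.3098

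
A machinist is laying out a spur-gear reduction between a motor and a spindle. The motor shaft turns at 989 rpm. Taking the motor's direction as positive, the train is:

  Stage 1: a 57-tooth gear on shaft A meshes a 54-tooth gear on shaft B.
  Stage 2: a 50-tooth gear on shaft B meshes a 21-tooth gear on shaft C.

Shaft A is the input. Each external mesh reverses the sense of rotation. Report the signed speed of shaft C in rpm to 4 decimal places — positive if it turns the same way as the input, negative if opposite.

Stage 1 [57T→54T]: ω = 989.0000×57/54 = 1043.9444 rpm, dir flips to −; running = −1043.9444
Stage 2 [50T→21T]: ω = 1043.9444×50/21 = 2485.5820 rpm, dir flips to +; running = +2485.5820

+2485.5820 rpm (same as input, |ω| = 2485.5820 rpm)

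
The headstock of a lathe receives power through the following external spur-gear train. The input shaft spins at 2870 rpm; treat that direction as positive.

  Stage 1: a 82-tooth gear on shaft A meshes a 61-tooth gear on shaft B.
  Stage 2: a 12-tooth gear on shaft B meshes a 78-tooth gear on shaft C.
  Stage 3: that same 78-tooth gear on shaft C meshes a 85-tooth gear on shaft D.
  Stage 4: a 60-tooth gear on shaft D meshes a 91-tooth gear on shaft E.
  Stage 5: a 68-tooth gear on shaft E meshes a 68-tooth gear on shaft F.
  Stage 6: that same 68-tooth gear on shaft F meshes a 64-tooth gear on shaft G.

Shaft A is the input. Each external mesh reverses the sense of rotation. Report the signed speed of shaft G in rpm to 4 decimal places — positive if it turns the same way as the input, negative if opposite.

Stage 1 [82T→61T]: ω = 2870.0000×82/61 = 3858.0328 rpm, dir flips to −; running = −3858.0328
Stage 2 [12T→78T]: ω = 3858.0328×12/78 = 593.5435 rpm, dir flips to +; running = +593.5435
Stage 3 [78T→85T]: ω = 593.5435×78/85 = 544.6635 rpm, dir flips to −; running = −544.6635
Stage 4 [60T→91T]: ω = 544.6635×60/91 = 359.1188 rpm, dir flips to +; running = +359.1188
Stage 5 [68T→68T]: ω = 359.1188×68/68 = 359.1188 rpm, dir flips to −; running = −359.1188
Stage 6 [68T→64T]: ω = 359.1188×68/64 = 381.5637 rpm, dir flips to +; running = +381.5637

+381.5637 rpm (same as input, |ω| = 381.5637 rpm)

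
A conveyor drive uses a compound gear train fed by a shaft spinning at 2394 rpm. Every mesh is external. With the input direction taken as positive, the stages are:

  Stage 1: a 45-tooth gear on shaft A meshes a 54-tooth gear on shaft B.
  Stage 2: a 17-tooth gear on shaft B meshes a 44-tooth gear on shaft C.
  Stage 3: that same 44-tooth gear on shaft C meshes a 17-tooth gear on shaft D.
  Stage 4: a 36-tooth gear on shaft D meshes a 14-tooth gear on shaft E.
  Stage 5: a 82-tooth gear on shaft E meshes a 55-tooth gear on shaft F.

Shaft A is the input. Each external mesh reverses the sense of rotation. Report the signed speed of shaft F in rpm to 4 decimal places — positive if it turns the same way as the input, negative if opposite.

-7648.3636 rpm (opposite to input, |ω| = 7648.3636 rpm)

Stage 1 [45T→54T]: ω = 2394.0000×45/54 = 1995.0000 rpm, dir flips to −; running = −1995.0000
Stage 2 [17T→44T]: ω = 1995.0000×17/44 = 770.7955 rpm, dir flips to +; running = +770.7955
Stage 3 [44T→17T]: ω = 770.7955×44/17 = 1995.0000 rpm, dir flips to −; running = −1995.0000
Stage 4 [36T→14T]: ω = 1995.0000×36/14 = 5130.0000 rpm, dir flips to +; running = +5130.0000
Stage 5 [82T→55T]: ω = 5130.0000×82/55 = 7648.3636 rpm, dir flips to −; running = −7648.3636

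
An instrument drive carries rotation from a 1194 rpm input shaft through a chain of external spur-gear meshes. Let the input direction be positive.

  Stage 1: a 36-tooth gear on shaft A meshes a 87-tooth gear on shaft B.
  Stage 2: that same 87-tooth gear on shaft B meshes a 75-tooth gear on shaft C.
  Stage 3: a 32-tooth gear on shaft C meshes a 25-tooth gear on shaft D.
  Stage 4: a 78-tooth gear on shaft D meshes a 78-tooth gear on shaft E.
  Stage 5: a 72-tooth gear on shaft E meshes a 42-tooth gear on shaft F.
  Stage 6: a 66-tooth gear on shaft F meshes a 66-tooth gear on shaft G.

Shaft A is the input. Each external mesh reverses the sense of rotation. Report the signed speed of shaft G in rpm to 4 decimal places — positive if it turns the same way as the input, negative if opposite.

Stage 1 [36T→87T]: ω = 1194.0000×36/87 = 494.0690 rpm, dir flips to −; running = −494.0690
Stage 2 [87T→75T]: ω = 494.0690×87/75 = 573.1200 rpm, dir flips to +; running = +573.1200
Stage 3 [32T→25T]: ω = 573.1200×32/25 = 733.5936 rpm, dir flips to −; running = −733.5936
Stage 4 [78T→78T]: ω = 733.5936×78/78 = 733.5936 rpm, dir flips to +; running = +733.5936
Stage 5 [72T→42T]: ω = 733.5936×72/42 = 1257.5890 rpm, dir flips to −; running = −1257.5890
Stage 6 [66T→66T]: ω = 1257.5890×66/66 = 1257.5890 rpm, dir flips to +; running = +1257.5890

+1257.5890 rpm (same as input, |ω| = 1257.5890 rpm)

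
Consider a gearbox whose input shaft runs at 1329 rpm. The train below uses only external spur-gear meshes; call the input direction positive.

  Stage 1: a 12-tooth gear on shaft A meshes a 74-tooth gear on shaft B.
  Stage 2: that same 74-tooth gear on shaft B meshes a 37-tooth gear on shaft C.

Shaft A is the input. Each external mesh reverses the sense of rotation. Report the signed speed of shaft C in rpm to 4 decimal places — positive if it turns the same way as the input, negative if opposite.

Stage 1 [12T→74T]: ω = 1329.0000×12/74 = 215.5135 rpm, dir flips to −; running = −215.5135
Stage 2 [74T→37T]: ω = 215.5135×74/37 = 431.0270 rpm, dir flips to +; running = +431.0270

+431.0270 rpm (same as input, |ω| = 431.0270 rpm)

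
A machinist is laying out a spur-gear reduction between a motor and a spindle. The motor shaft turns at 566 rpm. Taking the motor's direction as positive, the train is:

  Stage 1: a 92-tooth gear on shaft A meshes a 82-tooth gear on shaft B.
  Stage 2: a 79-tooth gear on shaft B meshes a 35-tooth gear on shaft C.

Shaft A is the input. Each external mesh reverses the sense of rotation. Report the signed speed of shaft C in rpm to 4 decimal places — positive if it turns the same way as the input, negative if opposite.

Stage 1 [92T→82T]: ω = 566.0000×92/82 = 635.0244 rpm, dir flips to −; running = −635.0244
Stage 2 [79T→35T]: ω = 635.0244×79/35 = 1433.3408 rpm, dir flips to +; running = +1433.3408

+1433.3408 rpm (same as input, |ω| = 1433.3408 rpm)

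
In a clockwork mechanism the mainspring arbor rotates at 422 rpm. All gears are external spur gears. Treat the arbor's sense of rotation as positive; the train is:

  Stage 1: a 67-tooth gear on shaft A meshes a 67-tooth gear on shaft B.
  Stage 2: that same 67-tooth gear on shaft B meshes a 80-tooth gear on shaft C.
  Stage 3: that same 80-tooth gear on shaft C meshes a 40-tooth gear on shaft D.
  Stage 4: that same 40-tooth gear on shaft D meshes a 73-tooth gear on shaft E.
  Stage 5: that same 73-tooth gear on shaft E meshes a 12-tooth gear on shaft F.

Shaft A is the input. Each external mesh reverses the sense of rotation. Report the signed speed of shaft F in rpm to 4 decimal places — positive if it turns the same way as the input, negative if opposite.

-2356.1667 rpm (opposite to input, |ω| = 2356.1667 rpm)

Stage 1 [67T→67T]: ω = 422.0000×67/67 = 422.0000 rpm, dir flips to −; running = −422.0000
Stage 2 [67T→80T]: ω = 422.0000×67/80 = 353.4250 rpm, dir flips to +; running = +353.4250
Stage 3 [80T→40T]: ω = 353.4250×80/40 = 706.8500 rpm, dir flips to −; running = −706.8500
Stage 4 [40T→73T]: ω = 706.8500×40/73 = 387.3151 rpm, dir flips to +; running = +387.3151
Stage 5 [73T→12T]: ω = 387.3151×73/12 = 2356.1667 rpm, dir flips to −; running = −2356.1667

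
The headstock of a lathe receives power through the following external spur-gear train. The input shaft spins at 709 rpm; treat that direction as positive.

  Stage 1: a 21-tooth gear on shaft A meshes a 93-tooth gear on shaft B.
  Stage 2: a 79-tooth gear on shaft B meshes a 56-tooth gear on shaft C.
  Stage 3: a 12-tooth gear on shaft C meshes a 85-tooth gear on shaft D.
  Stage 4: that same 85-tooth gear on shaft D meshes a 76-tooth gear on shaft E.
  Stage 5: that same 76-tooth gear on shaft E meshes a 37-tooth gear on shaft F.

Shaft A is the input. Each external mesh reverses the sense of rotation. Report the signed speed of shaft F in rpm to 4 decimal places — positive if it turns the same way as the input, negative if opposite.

-73.2489 rpm (opposite to input, |ω| = 73.2489 rpm)

Stage 1 [21T→93T]: ω = 709.0000×21/93 = 160.0968 rpm, dir flips to −; running = −160.0968
Stage 2 [79T→56T]: ω = 160.0968×79/56 = 225.8508 rpm, dir flips to +; running = +225.8508
Stage 3 [12T→85T]: ω = 225.8508×12/85 = 31.8848 rpm, dir flips to −; running = −31.8848
Stage 4 [85T→76T]: ω = 31.8848×85/76 = 35.6607 rpm, dir flips to +; running = +35.6607
Stage 5 [76T→37T]: ω = 35.6607×76/37 = 73.2489 rpm, dir flips to −; running = −73.2489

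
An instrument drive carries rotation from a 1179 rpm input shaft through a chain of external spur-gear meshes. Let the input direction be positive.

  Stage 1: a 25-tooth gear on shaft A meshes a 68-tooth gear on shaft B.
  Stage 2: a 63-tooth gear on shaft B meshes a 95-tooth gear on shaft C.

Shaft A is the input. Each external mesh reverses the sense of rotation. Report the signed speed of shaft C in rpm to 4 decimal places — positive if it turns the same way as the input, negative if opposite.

+287.4497 rpm (same as input, |ω| = 287.4497 rpm)

Stage 1 [25T→68T]: ω = 1179.0000×25/68 = 433.4559 rpm, dir flips to −; running = −433.4559
Stage 2 [63T→95T]: ω = 433.4559×63/95 = 287.4497 rpm, dir flips to +; running = +287.4497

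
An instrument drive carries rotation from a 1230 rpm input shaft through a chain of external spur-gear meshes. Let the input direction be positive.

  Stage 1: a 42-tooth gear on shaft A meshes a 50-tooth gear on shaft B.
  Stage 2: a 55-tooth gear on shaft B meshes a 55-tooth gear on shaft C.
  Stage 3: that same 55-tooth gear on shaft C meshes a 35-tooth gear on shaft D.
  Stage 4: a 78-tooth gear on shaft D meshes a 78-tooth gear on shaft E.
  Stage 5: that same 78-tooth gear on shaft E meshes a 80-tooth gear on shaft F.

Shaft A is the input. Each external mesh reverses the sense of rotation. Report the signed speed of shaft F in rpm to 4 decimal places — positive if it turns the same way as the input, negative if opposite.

-1583.0100 rpm (opposite to input, |ω| = 1583.0100 rpm)

Stage 1 [42T→50T]: ω = 1230.0000×42/50 = 1033.2000 rpm, dir flips to −; running = −1033.2000
Stage 2 [55T→55T]: ω = 1033.2000×55/55 = 1033.2000 rpm, dir flips to +; running = +1033.2000
Stage 3 [55T→35T]: ω = 1033.2000×55/35 = 1623.6000 rpm, dir flips to −; running = −1623.6000
Stage 4 [78T→78T]: ω = 1623.6000×78/78 = 1623.6000 rpm, dir flips to +; running = +1623.6000
Stage 5 [78T→80T]: ω = 1623.6000×78/80 = 1583.0100 rpm, dir flips to −; running = −1583.0100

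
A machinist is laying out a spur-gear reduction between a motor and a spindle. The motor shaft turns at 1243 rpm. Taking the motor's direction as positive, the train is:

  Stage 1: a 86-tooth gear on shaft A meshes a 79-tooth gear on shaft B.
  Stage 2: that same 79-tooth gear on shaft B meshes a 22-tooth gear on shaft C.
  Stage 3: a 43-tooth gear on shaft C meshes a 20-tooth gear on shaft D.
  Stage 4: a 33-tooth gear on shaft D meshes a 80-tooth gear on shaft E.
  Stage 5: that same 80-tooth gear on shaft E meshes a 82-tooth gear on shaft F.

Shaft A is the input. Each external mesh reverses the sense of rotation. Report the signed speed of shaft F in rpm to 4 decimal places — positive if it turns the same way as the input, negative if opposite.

Stage 1 [86T→79T]: ω = 1243.0000×86/79 = 1353.1392 rpm, dir flips to −; running = −1353.1392
Stage 2 [79T→22T]: ω = 1353.1392×79/22 = 4859.0000 rpm, dir flips to +; running = +4859.0000
Stage 3 [43T→20T]: ω = 4859.0000×43/20 = 10446.8500 rpm, dir flips to −; running = −10446.8500
Stage 4 [33T→80T]: ω = 10446.8500×33/80 = 4309.3256 rpm, dir flips to +; running = +4309.3256
Stage 5 [80T→82T]: ω = 4309.3256×80/82 = 4204.2201 rpm, dir flips to −; running = −4204.2201

-4204.2201 rpm (opposite to input, |ω| = 4204.2201 rpm)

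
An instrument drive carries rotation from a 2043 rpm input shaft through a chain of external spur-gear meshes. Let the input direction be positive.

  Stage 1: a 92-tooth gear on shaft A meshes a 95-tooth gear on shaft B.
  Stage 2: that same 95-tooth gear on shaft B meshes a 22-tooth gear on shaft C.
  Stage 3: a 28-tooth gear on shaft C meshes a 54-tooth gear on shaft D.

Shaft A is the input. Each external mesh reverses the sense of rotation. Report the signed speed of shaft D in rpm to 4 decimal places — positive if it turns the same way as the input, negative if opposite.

Stage 1 [92T→95T]: ω = 2043.0000×92/95 = 1978.4842 rpm, dir flips to −; running = −1978.4842
Stage 2 [95T→22T]: ω = 1978.4842×95/22 = 8543.4545 rpm, dir flips to +; running = +8543.4545
Stage 3 [28T→54T]: ω = 8543.4545×28/54 = 4429.9394 rpm, dir flips to −; running = −4429.9394

-4429.9394 rpm (opposite to input, |ω| = 4429.9394 rpm)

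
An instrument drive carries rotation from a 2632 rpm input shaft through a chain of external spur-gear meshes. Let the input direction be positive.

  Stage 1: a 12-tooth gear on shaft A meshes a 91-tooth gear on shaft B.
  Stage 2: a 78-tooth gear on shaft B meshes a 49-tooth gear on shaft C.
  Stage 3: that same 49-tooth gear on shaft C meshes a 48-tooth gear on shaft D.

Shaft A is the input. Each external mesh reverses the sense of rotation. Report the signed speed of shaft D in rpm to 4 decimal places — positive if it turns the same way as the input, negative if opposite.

Stage 1 [12T→91T]: ω = 2632.0000×12/91 = 347.0769 rpm, dir flips to −; running = −347.0769
Stage 2 [78T→49T]: ω = 347.0769×78/49 = 552.4898 rpm, dir flips to +; running = +552.4898
Stage 3 [49T→48T]: ω = 552.4898×49/48 = 564.0000 rpm, dir flips to −; running = −564.0000

-564.0000 rpm (opposite to input, |ω| = 564.0000 rpm)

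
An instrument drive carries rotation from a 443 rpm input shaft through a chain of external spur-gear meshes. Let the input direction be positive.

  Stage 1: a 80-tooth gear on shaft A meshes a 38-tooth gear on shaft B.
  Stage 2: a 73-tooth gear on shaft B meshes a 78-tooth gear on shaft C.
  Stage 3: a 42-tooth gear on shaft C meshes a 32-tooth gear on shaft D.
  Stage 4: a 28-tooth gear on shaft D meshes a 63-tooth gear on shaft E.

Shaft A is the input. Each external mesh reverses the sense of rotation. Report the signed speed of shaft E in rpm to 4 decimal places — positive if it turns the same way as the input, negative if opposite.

Stage 1 [80T→38T]: ω = 443.0000×80/38 = 932.6316 rpm, dir flips to −; running = −932.6316
Stage 2 [73T→78T]: ω = 932.6316×73/78 = 872.8475 rpm, dir flips to +; running = +872.8475
Stage 3 [42T→32T]: ω = 872.8475×42/32 = 1145.6123 rpm, dir flips to −; running = −1145.6123
Stage 4 [28T→63T]: ω = 1145.6123×28/63 = 509.1610 rpm, dir flips to +; running = +509.1610

+509.1610 rpm (same as input, |ω| = 509.1610 rpm)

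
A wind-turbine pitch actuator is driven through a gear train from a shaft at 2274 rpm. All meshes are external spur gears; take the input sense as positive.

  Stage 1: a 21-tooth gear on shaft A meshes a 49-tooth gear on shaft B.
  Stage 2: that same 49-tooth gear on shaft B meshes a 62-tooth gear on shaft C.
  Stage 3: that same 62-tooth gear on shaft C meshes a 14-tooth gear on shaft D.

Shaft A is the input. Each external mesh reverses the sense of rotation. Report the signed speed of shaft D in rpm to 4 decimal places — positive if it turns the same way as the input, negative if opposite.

Stage 1 [21T→49T]: ω = 2274.0000×21/49 = 974.5714 rpm, dir flips to −; running = −974.5714
Stage 2 [49T→62T]: ω = 974.5714×49/62 = 770.2258 rpm, dir flips to +; running = +770.2258
Stage 3 [62T→14T]: ω = 770.2258×62/14 = 3411.0000 rpm, dir flips to −; running = −3411.0000

-3411.0000 rpm (opposite to input, |ω| = 3411.0000 rpm)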